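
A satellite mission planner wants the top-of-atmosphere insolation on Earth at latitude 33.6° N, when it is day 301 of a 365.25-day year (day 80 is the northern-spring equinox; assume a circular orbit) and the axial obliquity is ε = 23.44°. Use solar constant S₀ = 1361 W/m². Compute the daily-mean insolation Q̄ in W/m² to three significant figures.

Solar longitude: λ_s = 360° × (301 − 80)/365.25 = 217.823°.
sin δ = sin 23.44° × sin 217.823° = -0.24394, so δ = -14.119°.
cos H₀ = −tan(+33.6°) tan(-14.119°) = 0.1671, H₀ = 1.4029 rad.
Bracket: H₀ sin φ sin δ + cos φ cos δ sin H₀ = 1.4029×0.55339×-0.24394 + 0.83292×0.96979×0.98594 = -0.189383 + 0.796400 = 0.607017.
Q̄ = (S₀/π) × [bracket] = (1361/π) × 0.607017 = 263.0 W/m².

Q̄ ≈ 263 W/m²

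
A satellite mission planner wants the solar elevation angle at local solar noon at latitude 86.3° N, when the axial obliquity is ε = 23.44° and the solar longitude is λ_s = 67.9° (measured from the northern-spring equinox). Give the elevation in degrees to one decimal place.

Solar declination: sin δ = sin ε · sin λ_s = sin 23.44° × sin 67.9° = 0.36856, so δ = +21.627°.
At local noon the hour angle is zero, so the zenith angle equals |φ − δ| = |+86.3° − (+21.627°)| = 64.673°.
Elevation = 90° − 64.673° = 25.3°.

25.3°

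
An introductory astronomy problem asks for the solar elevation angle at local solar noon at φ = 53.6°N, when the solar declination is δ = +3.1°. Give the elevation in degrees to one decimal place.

At local noon the hour angle is zero, so the zenith angle equals |φ − δ| = |+53.6° − (+3.100°)| = 50.500°.
Elevation = 90° − 50.500° = 39.5°.

39.5°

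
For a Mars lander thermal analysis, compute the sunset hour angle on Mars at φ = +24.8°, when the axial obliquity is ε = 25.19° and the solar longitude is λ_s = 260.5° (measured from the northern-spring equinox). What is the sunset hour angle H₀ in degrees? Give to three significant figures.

H₀ = 77.7°

Solar declination: sin δ = sin ε · sin λ_s = sin 25.19° × sin 260.5° = -0.41978, so δ = -24.821°.
cos H₀ = −tan φ · tan δ = −tan(+24.8°) × tan(-24.821°) = 0.2137, so H₀ = 1.3554 rad = 77.66°.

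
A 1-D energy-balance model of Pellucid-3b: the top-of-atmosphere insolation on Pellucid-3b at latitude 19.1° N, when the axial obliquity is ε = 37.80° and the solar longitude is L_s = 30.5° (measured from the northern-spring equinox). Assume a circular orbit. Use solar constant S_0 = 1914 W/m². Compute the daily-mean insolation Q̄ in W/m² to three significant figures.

Solar declination: sin δ = sin ε · sin L_s = sin 37.80° × sin 30.5° = 0.31107, so δ = +18.124°.
cos h₀ = −tan(+19.1°) tan(+18.124°) = -0.1133, h₀ = 1.6844 rad.
Bracket: h₀ sin ϕ sin δ + cos ϕ cos δ sin h₀ = 1.6844×0.32722×0.31107 + 0.94495×0.95039×0.99356 = 0.171452 + 0.892287 = 1.063739.
Q̄ = (S_0/π) × [bracket] = (1914/π) × 1.063739 = 648.1 W/m².

Q̄ ≈ 648 W/m²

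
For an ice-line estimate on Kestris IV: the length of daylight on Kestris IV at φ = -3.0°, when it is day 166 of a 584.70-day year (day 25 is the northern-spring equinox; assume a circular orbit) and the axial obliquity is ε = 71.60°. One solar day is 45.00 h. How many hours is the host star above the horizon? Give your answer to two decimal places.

Solar longitude: λ_s = 360° × (166 − 25)/584.70 = 86.814°.
sin δ = sin 71.60° × sin 86.814° = 0.94741, so δ = +71.336°.
cos H₀ = −tan φ · tan δ = −tan(-3.0°) × tan(+71.336°) = 0.1551, so H₀ = 1.4150 rad = 81.07°.
Daylight = 2H₀/(2π) × 45.00 h = (1.4150/π) × 45.00 = 20.27 h.

20.27 h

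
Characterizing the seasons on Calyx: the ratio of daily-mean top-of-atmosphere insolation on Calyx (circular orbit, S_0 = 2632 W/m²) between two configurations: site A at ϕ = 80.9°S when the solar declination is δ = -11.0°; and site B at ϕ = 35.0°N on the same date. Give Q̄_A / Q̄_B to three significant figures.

Q̄_A / Q̄_B ≈ 0.925

— Configuration A (ϕ=-80.9°):
cos h₀ = −tan(-80.9°) tan(-11.000°) = -1.2136 ≤ −1 ⇒ polar day, h₀ = π.
Bracket: h₀ sin ϕ sin δ + cos ϕ cos δ sin h₀ = 3.1416×-0.98741×-0.19081 + 0.15816×0.98163×0.00000 = 0.591902 + 0.000000 = 0.591902.
Q̄ = (S_0/π) × [bracket] = (2632/π) × 0.591902 = 495.89 W/m².
— Configuration B (ϕ=+35.0°):
cos h₀ = −tan(+35.0°) tan(-11.000°) = 0.1361, h₀ = 1.4343 rad.
Bracket: h₀ sin ϕ sin δ + cos ϕ cos δ sin h₀ = 1.4343×0.57358×-0.19081 + 0.81915×0.98163×0.99069 = -0.156977 + 0.796616 = 0.639639.
Q̄ = (S_0/π) × [bracket] = (2632/π) × 0.639639 = 535.88 W/m².
Ratio Q̄_A / Q̄_B = 495.89 / 535.88 = 0.9254.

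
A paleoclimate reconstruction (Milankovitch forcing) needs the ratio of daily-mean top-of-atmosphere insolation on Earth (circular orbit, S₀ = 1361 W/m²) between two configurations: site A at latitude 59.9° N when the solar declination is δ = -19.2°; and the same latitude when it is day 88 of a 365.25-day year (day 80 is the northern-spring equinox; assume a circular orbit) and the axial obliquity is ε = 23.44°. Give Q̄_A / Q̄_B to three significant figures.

— Configuration A (φ=+59.9°):
cos H₀ = −tan(+59.9°) tan(-19.200°) = 0.6007, H₀ = 0.9264 rad.
Bracket: H₀ sin φ sin δ + cos φ cos δ sin H₀ = 0.9264×0.86515×-0.32887 + 0.50151×0.94438×0.79944 = -0.263581 + 0.378628 = 0.115047.
Q̄ = (S₀/π) × [bracket] = (1361/π) × 0.115047 = 49.841 W/m².
— Configuration B (φ=+59.9°):
Solar longitude: λ_s = 360° × (88 − 80)/365.25 = 7.885°.
sin δ = sin 23.44° × sin 7.885° = 0.05457, so δ = +3.128°.
cos H₀ = −tan(+59.9°) tan(+3.128°) = -0.0943, H₀ = 1.6652 rad.
Bracket: H₀ sin φ sin δ + cos φ cos δ sin H₀ = 1.6652×0.86515×0.05457 + 0.50151×0.99851×0.99555 = 0.078616 + 0.498534 = 0.577150.
Q̄ = (S₀/π) × [bracket] = (1361/π) × 0.577150 = 250.03 W/m².
Ratio Q̄_A / Q̄_B = 49.841 / 250.03 = 0.1993.

Q̄_A / Q̄_B ≈ 0.199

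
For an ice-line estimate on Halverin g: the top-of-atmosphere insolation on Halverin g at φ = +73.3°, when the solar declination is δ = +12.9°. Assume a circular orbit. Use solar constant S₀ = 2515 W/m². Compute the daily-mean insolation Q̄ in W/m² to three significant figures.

cos H₀ = −tan(+73.3°) tan(+12.900°) = -0.7634, H₀ = 2.4394 rad.
Bracket: H₀ sin φ sin δ + cos φ cos δ sin H₀ = 2.4394×0.95782×0.22325 + 0.28736×0.97476×0.64593 = 0.521625 + 0.180930 = 0.702555.
Q̄ = (S₀/π) × [bracket] = (2515/π) × 0.702555 = 562.4 W/m².

Q̄ ≈ 562 W/m²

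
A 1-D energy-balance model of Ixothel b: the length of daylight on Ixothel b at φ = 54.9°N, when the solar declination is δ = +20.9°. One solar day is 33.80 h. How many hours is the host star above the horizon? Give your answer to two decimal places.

23.08 h

cos H₀ = −tan φ · tan δ = −tan(+54.9°) × tan(+20.900°) = -0.5433, so H₀ = 2.1452 rad = 122.91°.
Daylight = 2H₀/(2π) × 33.80 h = (2.1452/π) × 33.80 = 23.08 h.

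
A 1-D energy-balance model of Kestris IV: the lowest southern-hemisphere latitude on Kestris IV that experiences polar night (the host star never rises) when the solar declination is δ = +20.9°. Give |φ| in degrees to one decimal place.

Polar night requires cos H₀ = −tan φ tan δ ≥ 1, i.e. tan φ tan δ ≤ −1.
The boundary is |tan φ| · |tan δ| = 1, so |φ| = 90° − |δ| = 90° − 20.9° = 69.1° in the southern hemisphere.

|φ| = 69.1°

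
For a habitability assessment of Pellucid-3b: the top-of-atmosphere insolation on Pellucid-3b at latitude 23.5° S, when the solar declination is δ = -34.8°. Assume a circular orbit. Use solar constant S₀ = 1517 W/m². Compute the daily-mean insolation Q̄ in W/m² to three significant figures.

Q̄ ≈ 553 W/m²

cos H₀ = −tan(-23.5°) tan(-34.800°) = -0.3022, H₀ = 1.8778 rad.
Bracket: H₀ sin φ sin δ + cos φ cos δ sin H₀ = 1.8778×-0.39875×-0.57071 + 0.91706×0.82115×0.95324 = 0.427332 + 0.717831 = 1.145163.
Q̄ = (S₀/π) × [bracket] = (1517/π) × 1.145163 = 553.0 W/m².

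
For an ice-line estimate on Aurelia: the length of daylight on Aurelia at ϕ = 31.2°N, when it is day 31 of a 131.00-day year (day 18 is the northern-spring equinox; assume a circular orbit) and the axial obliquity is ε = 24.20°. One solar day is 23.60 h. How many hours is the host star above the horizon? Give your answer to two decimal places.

Solar longitude: L_s = 360° × (31 − 18)/131.00 = 35.725°.
sin δ = sin 24.20° × sin 35.725° = 0.23935, so δ = +13.848°.
cos h₀ = −tan ϕ · tan δ = −tan(+31.2°) × tan(+13.848°) = -0.1493, so h₀ = 1.7207 rad = 98.59°.
Daylight = 2h₀/(2π) × 23.60 h = (1.7207/π) × 23.60 = 12.93 h.

12.93 h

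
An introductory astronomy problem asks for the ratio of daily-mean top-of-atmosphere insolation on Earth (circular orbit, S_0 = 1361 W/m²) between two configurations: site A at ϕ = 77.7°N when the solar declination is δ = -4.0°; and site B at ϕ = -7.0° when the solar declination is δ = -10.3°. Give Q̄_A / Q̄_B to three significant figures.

Q̄_A / Q̄_B ≈ 0.115

— Configuration A (ϕ=+77.7°):
cos h₀ = −tan(+77.7°) tan(-4.000°) = 0.3207, h₀ = 1.2443 rad.
Bracket: h₀ sin ϕ sin δ + cos ϕ cos δ sin h₀ = 1.2443×0.97705×-0.06976 + 0.21303×0.99756×0.94718 = -0.084810 + 0.201285 = 0.116475.
Q̄ = (S_0/π) × [bracket] = (1361/π) × 0.116475 = 50.459 W/m².
— Configuration B (ϕ=-7.0°):
cos h₀ = −tan(-7.0°) tan(-10.300°) = -0.0223, h₀ = 1.5931 rad.
Bracket: h₀ sin ϕ sin δ + cos ϕ cos δ sin h₀ = 1.5931×-0.12187×-0.17880 + 0.99255×0.98389×0.99975 = 0.034714 + 0.976316 = 1.011030.
Q̄ = (S_0/π) × [bracket] = (1361/π) × 1.011030 = 438.00 W/m².
Ratio Q̄_A / Q̄_B = 50.459 / 438.00 = 0.1152.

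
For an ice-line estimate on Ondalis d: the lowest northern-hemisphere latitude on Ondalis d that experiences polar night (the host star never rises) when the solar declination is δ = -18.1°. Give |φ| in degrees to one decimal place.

|φ| = 71.9°

Polar night requires cos H₀ = −tan φ tan δ ≥ 1, i.e. tan φ tan δ ≤ −1.
The boundary is |tan φ| · |tan δ| = 1, so |φ| = 90° − |δ| = 90° − 18.1° = 71.9° in the northern hemisphere.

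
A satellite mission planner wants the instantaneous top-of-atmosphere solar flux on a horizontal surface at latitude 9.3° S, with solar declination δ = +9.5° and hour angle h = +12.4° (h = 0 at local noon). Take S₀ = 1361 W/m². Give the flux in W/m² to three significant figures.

1.26e+03 W/m²

cos θ_z = sin φ sin δ + cos φ cos δ cos h = -0.026672 + 0.950616 = 0.923944.
Flux = S₀ · cos θ_z = 1361 × 0.923944 = 1257 W/m².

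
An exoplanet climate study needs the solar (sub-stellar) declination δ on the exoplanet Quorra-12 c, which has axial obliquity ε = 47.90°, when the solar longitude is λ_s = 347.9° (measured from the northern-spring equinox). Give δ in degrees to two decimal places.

δ = -8.95°

sin δ = sin ε · sin λ_s = sin 47.90° × sin 347.9° = -0.155532.
δ = arcsin(-0.155532) = -8.95°.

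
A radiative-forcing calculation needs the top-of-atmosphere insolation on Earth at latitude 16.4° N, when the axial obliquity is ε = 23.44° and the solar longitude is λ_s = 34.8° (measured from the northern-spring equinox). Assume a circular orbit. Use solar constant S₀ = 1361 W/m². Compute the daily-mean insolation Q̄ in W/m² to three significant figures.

Q̄ ≈ 449 W/m²

Solar declination: sin δ = sin ε · sin λ_s = sin 23.44° × sin 34.8° = 0.22702, so δ = +13.122°.
cos H₀ = −tan(+16.4°) tan(+13.122°) = -0.0686, H₀ = 1.6395 rad.
Bracket: H₀ sin φ sin δ + cos φ cos δ sin H₀ = 1.6395×0.28234×0.22702 + 0.95931×0.97389×0.99764 = 0.105087 + 0.932058 = 1.037145.
Q̄ = (S₀/π) × [bracket] = (1361/π) × 1.037145 = 449.3 W/m².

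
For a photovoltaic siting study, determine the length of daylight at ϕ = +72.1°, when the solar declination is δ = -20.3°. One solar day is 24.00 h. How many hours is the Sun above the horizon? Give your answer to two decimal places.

0.00 h

cos h₀ = −tan ϕ · tan δ = 1.1453 ≥ 1, so the Sun never rises (polar night) and h₀ = 0.
Daylight = 2h₀/(2π) × 24.00 h = (0.0000/π) × 24.00 = 0.00 h.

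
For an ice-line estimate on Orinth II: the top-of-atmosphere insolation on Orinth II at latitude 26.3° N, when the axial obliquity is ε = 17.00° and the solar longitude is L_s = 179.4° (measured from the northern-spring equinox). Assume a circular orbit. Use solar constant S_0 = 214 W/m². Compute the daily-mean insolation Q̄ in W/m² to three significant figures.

Solar declination: sin δ = sin ε · sin L_s = sin 17.00° × sin 179.4° = 0.00306, so δ = +0.175°.
cos h₀ = −tan(+26.3°) tan(+0.175°) = -0.0015, h₀ = 1.5723 rad.
Bracket: h₀ sin ϕ sin δ + cos ϕ cos δ sin h₀ = 1.5723×0.44307×0.00306 + 0.89649×1.00000×1.00000 = 0.002132 + 0.896490 = 0.898622.
Q̄ = (S_0/π) × [bracket] = (214/π) × 0.898622 = 61.21 W/m².

Q̄ ≈ 61.2 W/m²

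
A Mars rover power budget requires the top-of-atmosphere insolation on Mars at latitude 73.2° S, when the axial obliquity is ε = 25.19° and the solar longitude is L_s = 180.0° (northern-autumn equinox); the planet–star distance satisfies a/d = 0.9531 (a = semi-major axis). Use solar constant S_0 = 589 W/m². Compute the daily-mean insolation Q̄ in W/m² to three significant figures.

Q̄ ≈ 49.2 W/m²

Solar declination: sin δ = sin ε · sin L_s = sin 25.19° × sin 180.0° = 0.00000, so δ = +0.000°.
cos h₀ = −tan(-73.2°) tan(+0.000°) = 0.0000, h₀ = 1.5708 rad.
Bracket: h₀ sin ϕ sin δ + cos ϕ cos δ sin h₀ = 1.5708×-0.95732×0.00000 + 0.28903×1.00000×1.00000 = -0.000000 + 0.289030 = 0.289030.
Inverse-square distance factor (a/d)² = 0.9531² = 0.908400.
Q̄ = (S_0/π) × 0.908400 × [bracket] = (589/π) × 0.908400 × 0.289030 = 49.22 W/m².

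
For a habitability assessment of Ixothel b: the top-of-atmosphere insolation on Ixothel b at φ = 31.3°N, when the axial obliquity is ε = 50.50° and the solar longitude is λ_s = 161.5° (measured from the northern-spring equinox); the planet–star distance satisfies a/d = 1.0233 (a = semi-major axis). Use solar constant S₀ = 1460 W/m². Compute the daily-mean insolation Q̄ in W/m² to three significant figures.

Q̄ ≈ 505 W/m²

Solar declination: sin δ = sin ε · sin λ_s = sin 50.50° × sin 161.5° = 0.24484, so δ = +14.172°.
cos H₀ = −tan(+31.3°) tan(+14.172°) = -0.1535, H₀ = 1.7249 rad.
Bracket: H₀ sin φ sin δ + cos φ cos δ sin H₀ = 1.7249×0.51952×0.24484 + 0.85446×0.96956×0.98814 = 0.219406 + 0.818625 = 1.038031.
Inverse-square distance factor (a/d)² = 1.0233² = 1.047143.
Q̄ = (S₀/π) × 1.047143 × [bracket] = (1460/π) × 1.047143 × 1.038031 = 505.1 W/m².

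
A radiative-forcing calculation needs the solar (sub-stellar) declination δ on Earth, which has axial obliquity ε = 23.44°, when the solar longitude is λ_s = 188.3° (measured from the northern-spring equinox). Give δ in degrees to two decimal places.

δ = -3.29°

sin δ = sin ε · sin λ_s = sin 23.44° × sin 188.3° = -0.057423.
δ = arcsin(-0.057423) = -3.29°.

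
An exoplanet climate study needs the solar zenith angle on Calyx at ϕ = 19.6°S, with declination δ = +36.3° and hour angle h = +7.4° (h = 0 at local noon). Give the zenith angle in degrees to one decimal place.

θ_z = 56.3°

cos θ_z = sin ϕ sin δ + cos ϕ cos δ cos h = -0.198592 + 0.752907 = 0.554315.
θ_z = arccos(0.554315) = 56.3°.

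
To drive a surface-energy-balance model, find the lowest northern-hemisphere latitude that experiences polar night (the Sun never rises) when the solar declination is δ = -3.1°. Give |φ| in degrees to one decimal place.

Polar night requires cos H₀ = −tan φ tan δ ≥ 1, i.e. tan φ tan δ ≤ −1.
The boundary is |tan φ| · |tan δ| = 1, so |φ| = 90° − |δ| = 90° − 3.1° = 86.9° in the northern hemisphere.

|φ| = 86.9°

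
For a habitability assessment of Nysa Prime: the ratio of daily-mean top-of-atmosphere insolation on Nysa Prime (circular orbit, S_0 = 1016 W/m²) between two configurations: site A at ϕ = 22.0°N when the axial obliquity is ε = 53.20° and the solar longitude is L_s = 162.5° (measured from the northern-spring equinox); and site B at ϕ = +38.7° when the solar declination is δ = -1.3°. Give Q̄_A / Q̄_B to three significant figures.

— Configuration A (ϕ=+22.0°):
Solar declination: sin δ = sin ε · sin L_s = sin 53.20° × sin 162.5° = 0.24078, so δ = +13.933°.
cos h₀ = −tan(+22.0°) tan(+13.933°) = -0.1002, h₀ = 1.6712 rad.
Bracket: h₀ sin ϕ sin δ + cos ϕ cos δ sin h₀ = 1.6712×0.37461×0.24078 + 0.92718×0.97058×0.99496 = 0.150740 + 0.895367 = 1.046107.
Q̄ = (S_0/π) × [bracket] = (1016/π) × 1.046107 = 338.31 W/m².
— Configuration B (ϕ=+38.7°):
cos h₀ = −tan(+38.7°) tan(-1.300°) = 0.0182, h₀ = 1.5526 rad.
Bracket: h₀ sin ϕ sin δ + cos ϕ cos δ sin h₀ = 1.5526×0.62524×-0.02269 + 0.78043×0.99974×0.99983 = -0.022026 + 0.780094 = 0.758068.
Q̄ = (S_0/π) × [bracket] = (1016/π) × 0.758068 = 245.16 W/m².
Ratio Q̄_A / Q̄_B = 338.31 / 245.16 = 1.380.

Q̄_A / Q̄_B ≈ 1.38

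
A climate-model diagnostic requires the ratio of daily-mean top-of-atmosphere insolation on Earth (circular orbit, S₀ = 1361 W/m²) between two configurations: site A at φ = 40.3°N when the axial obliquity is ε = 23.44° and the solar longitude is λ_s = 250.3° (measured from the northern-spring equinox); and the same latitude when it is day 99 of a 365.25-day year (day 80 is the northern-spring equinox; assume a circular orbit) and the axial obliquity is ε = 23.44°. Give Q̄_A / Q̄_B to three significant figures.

Q̄_A / Q̄_B ≈ 0.414

— Configuration A (φ=+40.3°):
Solar declination: sin δ = sin ε · sin λ_s = sin 23.44° × sin 250.3° = -0.37451, so δ = -21.994°.
cos H₀ = −tan(+40.3°) tan(-21.994°) = 0.3425, H₀ = 1.2212 rad.
Bracket: H₀ sin φ sin δ + cos φ cos δ sin H₀ = 1.2212×0.64679×-0.37451 + 0.76267×0.92722×0.93951 = -0.295810 + 0.664387 = 0.368577.
Q̄ = (S₀/π) × [bracket] = (1361/π) × 0.368577 = 159.67 W/m².
— Configuration B (φ=+40.3°):
Solar longitude: λ_s = 360° × (99 − 80)/365.25 = 18.727°.
sin δ = sin 23.44° × sin 18.727° = 0.12771, so δ = +7.337°.
cos H₀ = −tan(+40.3°) tan(+7.337°) = -0.1092, H₀ = 1.6802 rad.
Bracket: H₀ sin φ sin δ + cos φ cos δ sin H₀ = 1.6802×0.64679×0.12771 + 0.76267×0.99181×0.99402 = 0.138787 + 0.751900 = 0.890687.
Q̄ = (S₀/π) × [bracket] = (1361/π) × 0.890687 = 385.86 W/m².
Ratio Q̄_A / Q̄_B = 159.67 / 385.86 = 0.4138.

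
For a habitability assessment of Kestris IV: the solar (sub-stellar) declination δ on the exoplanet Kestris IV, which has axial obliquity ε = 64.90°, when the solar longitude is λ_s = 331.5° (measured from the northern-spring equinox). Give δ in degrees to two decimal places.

sin δ = sin ε · sin λ_s = sin 64.90° × sin 331.5° = -0.432100.
δ = arcsin(-0.432100) = -25.60°.

δ = -25.60°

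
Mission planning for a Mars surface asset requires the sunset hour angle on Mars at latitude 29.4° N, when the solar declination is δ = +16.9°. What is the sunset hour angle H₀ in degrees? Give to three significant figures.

H₀ = 99.9°

cos H₀ = −tan φ · tan δ = −tan(+29.4°) × tan(+16.900°) = -0.1712, so H₀ = 1.7428 rad = 99.86°.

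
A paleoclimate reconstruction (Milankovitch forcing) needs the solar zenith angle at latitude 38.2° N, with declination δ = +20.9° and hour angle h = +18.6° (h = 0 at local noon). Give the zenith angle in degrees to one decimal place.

θ_z = 23.6°

cos θ_z = sin φ sin δ + cos φ cos δ cos h = 0.220610 + 0.695805 = 0.916415.
θ_z = arccos(0.916415) = 23.6°.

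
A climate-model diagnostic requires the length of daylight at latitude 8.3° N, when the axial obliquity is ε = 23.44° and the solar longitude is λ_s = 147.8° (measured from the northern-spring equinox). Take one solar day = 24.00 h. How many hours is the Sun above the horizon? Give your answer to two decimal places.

12.24 h

Solar declination: sin δ = sin ε · sin λ_s = sin 23.44° × sin 147.8° = 0.21197, so δ = +12.238°.
cos H₀ = −tan φ · tan δ = −tan(+8.3°) × tan(+12.238°) = -0.0316, so H₀ = 1.6024 rad = 91.81°.
Daylight = 2H₀/(2π) × 24.00 h = (1.6024/π) × 24.00 = 12.24 h.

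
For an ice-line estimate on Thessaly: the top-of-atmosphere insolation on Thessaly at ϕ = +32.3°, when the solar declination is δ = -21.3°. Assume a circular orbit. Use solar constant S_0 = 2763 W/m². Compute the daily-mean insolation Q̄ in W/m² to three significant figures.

Q̄ ≈ 446 W/m²

cos h₀ = −tan(+32.3°) tan(-21.300°) = 0.2465, h₀ = 1.3218 rad.
Bracket: h₀ sin ϕ sin δ + cos ϕ cos δ sin h₀ = 1.3218×0.53435×-0.36325 + 0.84526×0.93169×0.96915 = -0.256565 + 0.763225 = 0.506660.
Q̄ = (S_0/π) × [bracket] = (2763/π) × 0.506660 = 445.6 W/m².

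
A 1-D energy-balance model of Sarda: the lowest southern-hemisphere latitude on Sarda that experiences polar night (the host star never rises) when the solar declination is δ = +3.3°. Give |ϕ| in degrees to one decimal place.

Polar night requires cos h₀ = −tan ϕ tan δ ≥ 1, i.e. tan ϕ tan δ ≤ −1.
The boundary is |tan ϕ| · |tan δ| = 1, so |ϕ| = 90° − |δ| = 90° − 3.3° = 86.7° in the southern hemisphere.

|ϕ| = 86.7°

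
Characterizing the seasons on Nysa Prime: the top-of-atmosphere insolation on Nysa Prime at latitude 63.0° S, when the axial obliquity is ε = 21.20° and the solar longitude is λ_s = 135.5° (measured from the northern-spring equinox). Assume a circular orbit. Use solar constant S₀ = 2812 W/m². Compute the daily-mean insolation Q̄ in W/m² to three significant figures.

Solar declination: sin δ = sin ε · sin λ_s = sin 21.20° × sin 135.5° = 0.25347, so δ = +14.683°.
cos H₀ = −tan(-63.0°) tan(+14.683°) = 0.5142, H₀ = 1.0307 rad.
Bracket: H₀ sin φ sin δ + cos φ cos δ sin H₀ = 1.0307×-0.89101×0.25347 + 0.45399×0.96734×0.85764 = -0.232778 + 0.376643 = 0.143865.
Q̄ = (S₀/π) × [bracket] = (2812/π) × 0.143865 = 128.8 W/m².

Q̄ ≈ 129 W/m²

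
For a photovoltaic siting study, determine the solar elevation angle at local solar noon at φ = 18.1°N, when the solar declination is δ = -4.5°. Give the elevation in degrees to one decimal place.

At local noon the hour angle is zero, so the zenith angle equals |φ − δ| = |+18.1° − (-4.500°)| = 22.600°.
Elevation = 90° − 22.600° = 67.4°.

67.4°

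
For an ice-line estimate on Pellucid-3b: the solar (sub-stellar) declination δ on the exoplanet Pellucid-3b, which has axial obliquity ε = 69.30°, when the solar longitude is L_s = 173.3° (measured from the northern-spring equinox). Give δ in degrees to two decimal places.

sin δ = sin ε · sin L_s = sin 69.30° × sin 173.3° = 0.109139.
δ = arcsin(0.109139) = +6.27°.

δ = +6.27°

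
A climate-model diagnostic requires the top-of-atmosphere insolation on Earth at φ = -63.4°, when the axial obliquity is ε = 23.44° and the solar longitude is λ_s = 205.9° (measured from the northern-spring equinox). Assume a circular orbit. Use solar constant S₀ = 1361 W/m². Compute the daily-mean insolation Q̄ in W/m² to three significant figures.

Solar declination: sin δ = sin ε · sin λ_s = sin 23.44° × sin 205.9° = -0.17375, so δ = -10.006°.
cos H₀ = −tan(-63.4°) tan(-10.006°) = -0.3523, H₀ = 1.9309 rad.
Bracket: H₀ sin φ sin δ + cos φ cos δ sin H₀ = 1.9309×-0.89415×-0.17375 + 0.44776×0.98479×0.93587 = 0.299982 + 0.412671 = 0.712653.
Q̄ = (S₀/π) × [bracket] = (1361/π) × 0.712653 = 308.7 W/m².

Q̄ ≈ 309 W/m²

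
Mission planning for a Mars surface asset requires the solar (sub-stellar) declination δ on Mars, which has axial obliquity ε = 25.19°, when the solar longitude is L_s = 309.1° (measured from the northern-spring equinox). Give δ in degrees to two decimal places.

δ = -19.29°

sin δ = sin ε · sin L_s = sin 25.19° × sin 309.1° = -0.330302.
δ = arcsin(-0.330302) = -19.29°.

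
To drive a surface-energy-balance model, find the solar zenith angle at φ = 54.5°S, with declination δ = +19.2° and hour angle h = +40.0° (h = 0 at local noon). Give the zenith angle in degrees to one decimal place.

θ_z = 81.2°

cos θ_z = sin φ sin δ + cos φ cos δ cos h = -0.267735 + 0.420100 = 0.152365.
θ_z = arccos(0.152365) = 81.2°.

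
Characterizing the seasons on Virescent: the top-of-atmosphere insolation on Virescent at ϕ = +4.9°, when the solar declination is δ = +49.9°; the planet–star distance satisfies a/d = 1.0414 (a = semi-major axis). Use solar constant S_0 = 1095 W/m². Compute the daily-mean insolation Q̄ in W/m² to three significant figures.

Q̄ ≈ 283 W/m²

cos h₀ = −tan(+4.9°) tan(+49.900°) = -0.1018, h₀ = 1.6728 rad.
Bracket: h₀ sin ϕ sin δ + cos ϕ cos δ sin h₀ = 1.6728×0.08542×0.76492 + 0.99635×0.64412×0.99480 = 0.109300 + 0.638432 = 0.747732.
Inverse-square distance factor (a/d)² = 1.0414² = 1.084514.
Q̄ = (S_0/π) × 1.084514 × [bracket] = (1095/π) × 1.084514 × 0.747732 = 282.6 W/m².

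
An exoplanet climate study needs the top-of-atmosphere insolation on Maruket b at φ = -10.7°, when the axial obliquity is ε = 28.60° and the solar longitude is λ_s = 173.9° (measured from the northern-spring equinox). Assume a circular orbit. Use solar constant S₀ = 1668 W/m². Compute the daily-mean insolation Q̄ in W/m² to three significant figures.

Q̄ ≈ 513 W/m²

Solar declination: sin δ = sin ε · sin λ_s = sin 28.60° × sin 173.9° = 0.05087, so δ = +2.916°.
cos H₀ = −tan(-10.7°) tan(+2.916°) = 0.0096, H₀ = 1.5612 rad.
Bracket: H₀ sin φ sin δ + cos φ cos δ sin H₀ = 1.5612×-0.18567×0.05087 + 0.98261×0.99871×0.99995 = -0.014746 + 0.981293 = 0.966547.
Q̄ = (S₀/π) × [bracket] = (1668/π) × 0.966547 = 513.2 W/m².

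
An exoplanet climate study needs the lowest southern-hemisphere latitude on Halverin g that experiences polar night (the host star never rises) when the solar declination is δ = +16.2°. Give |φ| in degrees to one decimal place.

Polar night requires cos H₀ = −tan φ tan δ ≥ 1, i.e. tan φ tan δ ≤ −1.
The boundary is |tan φ| · |tan δ| = 1, so |φ| = 90° − |δ| = 90° − 16.2° = 73.8° in the southern hemisphere.

|φ| = 73.8°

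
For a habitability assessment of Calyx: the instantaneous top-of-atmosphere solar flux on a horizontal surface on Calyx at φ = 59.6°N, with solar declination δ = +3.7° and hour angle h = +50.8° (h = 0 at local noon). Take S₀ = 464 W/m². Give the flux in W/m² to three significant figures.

cos θ_z = sin φ sin δ + cos φ cos δ cos h = 0.055660 + 0.319162 = 0.374822.
Flux = S₀ · cos θ_z = 464 × 0.374822 = 173.9 W/m².

174 W/m²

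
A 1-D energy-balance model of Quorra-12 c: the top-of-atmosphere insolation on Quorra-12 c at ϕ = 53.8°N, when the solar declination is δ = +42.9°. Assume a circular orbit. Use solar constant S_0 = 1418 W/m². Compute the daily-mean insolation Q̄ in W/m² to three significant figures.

cos h₀ = −tan(+53.8°) tan(+42.900°) = -1.2697 ≤ −1 ⇒ polar day, h₀ = π.
Bracket: h₀ sin ϕ sin δ + cos ϕ cos δ sin h₀ = 3.1416×0.80696×0.68072 + 0.59061×0.73254×0.00000 = 1.725724 + 0.000000 = 1.725724.
Q̄ = (S_0/π) × [bracket] = (1418/π) × 1.725724 = 778.9 W/m².

Q̄ ≈ 779 W/m²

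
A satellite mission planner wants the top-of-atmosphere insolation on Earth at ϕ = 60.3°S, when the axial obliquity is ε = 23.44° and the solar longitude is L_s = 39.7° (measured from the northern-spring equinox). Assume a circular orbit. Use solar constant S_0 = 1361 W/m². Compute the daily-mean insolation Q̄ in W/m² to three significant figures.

Q̄ ≈ 79.8 W/m²

Solar declination: sin δ = sin ε · sin L_s = sin 23.44° × sin 39.7° = 0.25409, so δ = +14.720°.
cos h₀ = −tan(-60.3°) tan(+14.720°) = 0.4606, h₀ = 1.0921 rad.
Bracket: h₀ sin ϕ sin δ + cos ϕ cos δ sin h₀ = 1.0921×-0.86863×0.25409 + 0.49546×0.96718×0.88761 = -0.241038 + 0.425342 = 0.184304.
Q̄ = (S_0/π) × [bracket] = (1361/π) × 0.184304 = 79.84 W/m².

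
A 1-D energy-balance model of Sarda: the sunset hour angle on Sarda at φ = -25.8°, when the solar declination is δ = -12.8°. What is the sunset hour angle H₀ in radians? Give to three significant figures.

cos H₀ = −tan φ · tan δ = −tan(-25.8°) × tan(-12.800°) = -0.1098, so H₀ = 1.6808 rad = 96.31°.

H₀ = 1.68 rad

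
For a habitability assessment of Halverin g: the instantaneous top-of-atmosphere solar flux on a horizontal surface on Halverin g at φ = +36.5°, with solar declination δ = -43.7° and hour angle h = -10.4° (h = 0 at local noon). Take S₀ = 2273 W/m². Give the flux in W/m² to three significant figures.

cos θ_z = sin φ sin δ + cos φ cos δ cos h = -0.410953 + 0.571614 = 0.160661.
Flux = S₀ · cos θ_z = 2273 × 0.160661 = 365.2 W/m².

365 W/m²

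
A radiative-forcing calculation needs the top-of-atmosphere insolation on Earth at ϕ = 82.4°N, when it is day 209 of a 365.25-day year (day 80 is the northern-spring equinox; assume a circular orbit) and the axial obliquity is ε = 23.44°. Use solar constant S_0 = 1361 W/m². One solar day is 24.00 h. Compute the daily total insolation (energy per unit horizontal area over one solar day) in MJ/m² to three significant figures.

Solar longitude: L_s = 360° × (209 − 80)/365.25 = 127.146°.
sin δ = sin 23.44° × sin 127.146° = 0.31708, so δ = +18.486°.
cos h₀ = −tan(+82.4°) tan(+18.486°) = -2.5057 ≤ −1 ⇒ polar day, h₀ = π.
Bracket: h₀ sin ϕ sin δ + cos ϕ cos δ sin h₀ = 3.1416×0.99122×0.31708 + 0.13226×0.94840×0.00000 = 0.987392 + 0.000000 = 0.987392.
Q̄ = (S_0/π) × [bracket] = (1361/π) × 0.987392 = 427.76 W/m².
Daily total = Q̄ × 24.00 h × 3600 s/h = 427.76 × 24.00 × 3600 / 10⁶ = 36.96 MJ/m².

37.0 MJ/m²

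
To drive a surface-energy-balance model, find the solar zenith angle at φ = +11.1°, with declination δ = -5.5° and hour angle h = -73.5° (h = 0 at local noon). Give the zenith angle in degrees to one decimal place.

cos θ_z = sin φ sin δ + cos φ cos δ cos h = -0.018452 + 0.277419 = 0.258967.
θ_z = arccos(0.258967) = 75.0°.

θ_z = 75.0°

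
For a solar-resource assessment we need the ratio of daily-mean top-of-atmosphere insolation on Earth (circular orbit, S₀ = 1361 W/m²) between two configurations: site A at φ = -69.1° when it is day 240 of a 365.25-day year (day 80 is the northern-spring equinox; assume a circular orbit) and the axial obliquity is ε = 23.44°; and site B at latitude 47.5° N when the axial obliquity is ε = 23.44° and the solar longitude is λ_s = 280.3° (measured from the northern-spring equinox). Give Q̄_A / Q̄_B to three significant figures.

— Configuration A (φ=-69.1°):
Solar longitude: λ_s = 360° × (240 − 80)/365.25 = 157.700°.
sin δ = sin 23.44° × sin 157.700° = 0.15094, so δ = +8.682°.
cos H₀ = −tan(-69.1°) tan(+8.682°) = 0.3999, H₀ = 1.1594 rad.
Bracket: H₀ sin φ sin δ + cos φ cos δ sin H₀ = 1.1594×-0.93420×0.15094 + 0.35674×0.98854×0.91658 = -0.163485 + 0.323234 = 0.159749.
Q̄ = (S₀/π) × [bracket] = (1361/π) × 0.159749 = 69.206 W/m².
— Configuration B (φ=+47.5°):
Solar declination: sin δ = sin ε · sin λ_s = sin 23.44° × sin 280.3° = -0.39138, so δ = -23.040°.
cos H₀ = −tan(+47.5°) tan(-23.040°) = 0.4641, H₀ = 1.0881 rad.
Bracket: H₀ sin φ sin δ + cos φ cos δ sin H₀ = 1.0881×0.73728×-0.39138 + 0.67559×0.92023×0.88576 = -0.313978 + 0.550675 = 0.236697.
Q̄ = (S₀/π) × [bracket] = (1361/π) × 0.236697 = 102.54 W/m².
Ratio Q̄_A / Q̄_B = 69.206 / 102.54 = 0.6749.

Q̄_A / Q̄_B ≈ 0.675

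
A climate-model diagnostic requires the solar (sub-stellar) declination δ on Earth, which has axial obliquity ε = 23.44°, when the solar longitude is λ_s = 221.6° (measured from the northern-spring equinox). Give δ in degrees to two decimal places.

δ = -15.31°

sin δ = sin ε · sin λ_s = sin 23.44° × sin 221.6° = -0.264102.
δ = arcsin(-0.264102) = -15.31°.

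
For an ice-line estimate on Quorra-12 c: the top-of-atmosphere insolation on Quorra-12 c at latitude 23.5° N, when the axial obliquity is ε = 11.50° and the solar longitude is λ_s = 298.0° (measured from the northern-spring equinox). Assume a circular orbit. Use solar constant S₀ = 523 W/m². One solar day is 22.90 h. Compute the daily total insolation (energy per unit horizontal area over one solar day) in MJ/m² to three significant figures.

10.9 MJ/m²

Solar declination: sin δ = sin ε · sin λ_s = sin 11.50° × sin 298.0° = -0.17603, so δ = -10.139°.
cos H₀ = −tan(+23.5°) tan(-10.139°) = 0.0778, H₀ = 1.4930 rad.
Bracket: H₀ sin φ sin δ + cos φ cos δ sin H₀ = 1.4930×0.39875×-0.17603 + 0.91706×0.98438×0.99697 = -0.104797 + 0.900000 = 0.795203.
Q̄ = (S₀/π) × [bracket] = (523/π) × 0.795203 = 132.38 W/m².
Daily total = Q̄ × 22.90 h × 3600 s/h = 132.38 × 22.90 × 3600 / 10⁶ = 10.91 MJ/m².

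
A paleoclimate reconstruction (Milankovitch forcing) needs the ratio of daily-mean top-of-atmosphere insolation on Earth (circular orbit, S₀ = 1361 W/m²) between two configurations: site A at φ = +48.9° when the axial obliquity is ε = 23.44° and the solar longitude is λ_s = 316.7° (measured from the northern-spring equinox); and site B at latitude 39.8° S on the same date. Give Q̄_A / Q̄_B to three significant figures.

Q̄_A / Q̄_B ≈ 0.332

— Configuration A (φ=+48.9°):
Solar declination: sin δ = sin ε · sin λ_s = sin 23.44° × sin 316.7° = -0.27281, so δ = -15.832°.
cos H₀ = −tan(+48.9°) tan(-15.832°) = 0.3251, H₀ = 1.2397 rad.
Bracket: H₀ sin φ sin δ + cos φ cos δ sin H₀ = 1.2397×0.75356×-0.27281 + 0.65738×0.96207×0.94569 = -0.254856 + 0.598097 = 0.343241.
Q̄ = (S₀/π) × [bracket] = (1361/π) × 0.343241 = 148.70 W/m².
— Configuration B (φ=-39.8°):
cos H₀ = −tan(-39.8°) tan(-15.832°) = -0.2363, H₀ = 1.8093 rad.
Bracket: H₀ sin φ sin δ + cos φ cos δ sin H₀ = 1.8093×-0.64011×-0.27281 + 0.76828×0.96207×0.97169 = 0.315955 + 0.718214 = 1.034169.
Q̄ = (S₀/π) × [bracket] = (1361/π) × 1.034169 = 448.02 W/m².
Ratio Q̄_A / Q̄_B = 148.70 / 448.02 = 0.3319.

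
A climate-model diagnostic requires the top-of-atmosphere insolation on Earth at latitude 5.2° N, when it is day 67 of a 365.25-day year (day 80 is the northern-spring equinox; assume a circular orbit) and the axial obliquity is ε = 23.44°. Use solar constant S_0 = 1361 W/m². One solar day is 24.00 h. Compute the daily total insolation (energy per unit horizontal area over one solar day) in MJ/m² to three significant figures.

36.7 MJ/m²

Solar longitude: L_s = 360° × (67 − 80)/365.25 = -12.813°, i.e. -12.813° + 360° = 347.187°.
sin δ = sin 23.44° × sin 347.187° = -0.08822, so δ = -5.061°.
cos h₀ = −tan(+5.2°) tan(-5.061°) = 0.0081, h₀ = 1.5627 rad.
Bracket: h₀ sin ϕ sin δ + cos ϕ cos δ sin h₀ = 1.5627×0.09063×-0.08822 + 0.99588×0.99610×0.99997 = -0.012494 + 0.991966 = 0.979472.
Q̄ = (S_0/π) × [bracket] = (1361/π) × 0.979472 = 424.33 W/m².
Daily total = Q̄ × 24.00 h × 3600 s/h = 424.33 × 24.00 × 3600 / 10⁶ = 36.66 MJ/m².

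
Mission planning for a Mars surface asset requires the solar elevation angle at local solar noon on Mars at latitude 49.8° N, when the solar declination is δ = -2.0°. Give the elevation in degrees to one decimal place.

At local noon the hour angle is zero, so the zenith angle equals |ϕ − δ| = |+49.8° − (-2.000°)| = 51.800°.
Elevation = 90° − 51.800° = 38.2°.

38.2°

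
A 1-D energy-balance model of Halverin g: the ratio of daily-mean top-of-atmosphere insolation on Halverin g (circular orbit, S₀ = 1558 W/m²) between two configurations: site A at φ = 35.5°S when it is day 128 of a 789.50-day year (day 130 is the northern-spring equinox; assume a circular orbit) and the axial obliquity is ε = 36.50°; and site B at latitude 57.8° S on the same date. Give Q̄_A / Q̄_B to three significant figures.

— Configuration A (φ=-35.5°):
Solar longitude: λ_s = 360° × (128 − 130)/789.50 = -0.912°, i.e. -0.912° + 360° = 359.088°.
sin δ = sin 36.50° × sin 359.088° = -0.00947, so δ = -0.542°.
cos H₀ = −tan(-35.5°) tan(-0.542°) = -0.0068, H₀ = 1.5775 rad.
Bracket: H₀ sin φ sin δ + cos φ cos δ sin H₀ = 1.5775×-0.58070×-0.00947 + 0.81412×0.99996×0.99998 = 0.008675 + 0.814071 = 0.822746.
Q̄ = (S₀/π) × [bracket] = (1558/π) × 0.822746 = 408.02 W/m².
— Configuration B (φ=-57.8°):
cos H₀ = −tan(-57.8°) tan(-0.542°) = -0.0150, H₀ = 1.5858 rad.
Bracket: H₀ sin φ sin δ + cos φ cos δ sin H₀ = 1.5858×-0.84619×-0.00947 + 0.53288×0.99996×0.99989 = 0.012708 + 0.532800 = 0.545508.
Q̄ = (S₀/π) × [bracket] = (1558/π) × 0.545508 = 270.53 W/m².
Ratio Q̄_A / Q̄_B = 408.02 / 270.53 = 1.508.

Q̄_A / Q̄_B ≈ 1.51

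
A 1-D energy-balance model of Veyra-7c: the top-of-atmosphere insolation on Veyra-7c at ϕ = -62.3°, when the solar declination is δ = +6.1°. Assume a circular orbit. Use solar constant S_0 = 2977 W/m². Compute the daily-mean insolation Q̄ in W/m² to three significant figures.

cos h₀ = −tan(-62.3°) tan(+6.100°) = 0.2036, h₀ = 1.3658 rad.
Bracket: h₀ sin ϕ sin δ + cos ϕ cos δ sin h₀ = 1.3658×-0.88539×0.10626 + 0.46484×0.99434×0.97906 = -0.128497 + 0.452530 = 0.324033.
Q̄ = (S_0/π) × [bracket] = (2977/π) × 0.324033 = 307.1 W/m².

Q̄ ≈ 307 W/m²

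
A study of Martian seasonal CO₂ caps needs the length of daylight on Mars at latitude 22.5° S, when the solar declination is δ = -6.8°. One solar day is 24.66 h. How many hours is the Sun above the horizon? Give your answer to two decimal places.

12.72 h

cos H₀ = −tan φ · tan δ = −tan(-22.5°) × tan(-6.800°) = -0.0494, so H₀ = 1.6202 rad = 92.83°.
Daylight = 2H₀/(2π) × 24.66 h = (1.6202/π) × 24.66 = 12.72 h.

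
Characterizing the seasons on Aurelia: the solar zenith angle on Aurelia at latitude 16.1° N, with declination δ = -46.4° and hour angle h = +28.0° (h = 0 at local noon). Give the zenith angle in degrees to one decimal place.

θ_z = 67.4°

cos θ_z = sin φ sin δ + cos φ cos δ cos h = -0.200823 + 0.585016 = 0.384193.
θ_z = arccos(0.384193) = 67.4°.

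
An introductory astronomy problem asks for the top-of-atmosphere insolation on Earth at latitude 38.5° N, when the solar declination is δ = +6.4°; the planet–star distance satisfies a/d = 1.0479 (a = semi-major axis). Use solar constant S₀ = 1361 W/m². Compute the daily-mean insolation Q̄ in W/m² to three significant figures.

Q̄ ≈ 423 W/m²

cos H₀ = −tan(+38.5°) tan(+6.400°) = -0.0892, H₀ = 1.6601 rad.
Bracket: H₀ sin φ sin δ + cos φ cos δ sin H₀ = 1.6601×0.62251×0.11147 + 0.78261×0.99377×0.99601 = 0.115196 + 0.774631 = 0.889827.
Inverse-square distance factor (a/d)² = 1.0479² = 1.098094.
Q̄ = (S₀/π) × 1.098094 × [bracket] = (1361/π) × 1.098094 × 0.889827 = 423.3 W/m².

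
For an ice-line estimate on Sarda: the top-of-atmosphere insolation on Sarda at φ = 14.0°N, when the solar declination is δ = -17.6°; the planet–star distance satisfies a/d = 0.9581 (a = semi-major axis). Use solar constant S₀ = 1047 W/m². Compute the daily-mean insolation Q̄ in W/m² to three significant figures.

cos H₀ = −tan(+14.0°) tan(-17.600°) = 0.0791, H₀ = 1.4916 rad.
Bracket: H₀ sin φ sin δ + cos φ cos δ sin H₀ = 1.4916×0.24192×-0.30237 + 0.97030×0.95319×0.99687 = -0.109110 + 0.921985 = 0.812875.
Inverse-square distance factor (a/d)² = 0.9581² = 0.917956.
Q̄ = (S₀/π) × 0.917956 × [bracket] = (1047/π) × 0.917956 × 0.812875 = 248.7 W/m².

Q̄ ≈ 249 W/m²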